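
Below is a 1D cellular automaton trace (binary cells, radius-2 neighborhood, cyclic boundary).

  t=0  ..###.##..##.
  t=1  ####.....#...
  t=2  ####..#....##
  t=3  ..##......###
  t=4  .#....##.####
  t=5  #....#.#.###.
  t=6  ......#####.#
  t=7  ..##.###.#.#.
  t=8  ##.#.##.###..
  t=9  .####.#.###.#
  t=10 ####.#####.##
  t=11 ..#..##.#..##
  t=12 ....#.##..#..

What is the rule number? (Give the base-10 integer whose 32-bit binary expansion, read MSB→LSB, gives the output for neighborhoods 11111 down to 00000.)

1420487817

  ##### -> .   bit 31 = 0  t=2,i=0
  ####. -> #   bit 30 = 1  t=1,i=2
  ###.# -> .   bit 29 = 0  t=0,i=4
  ###.. -> #   bit 28 = 1  t=1,i=3
  ##.## -> .   bit 27 = 0  t=0,i=5
  ##.#. -> #   bit 26 = 1  t=4,i=0
  ##..# -> .   bit 25 = 0  t=0,i=8
  ##... -> .   bit 24 = 0  t=0,i=12
  #.### -> #   bit 23 = 1  t=4,i=9
  #.##. -> .   bit 22 = 0  t=0,i=6
  #.#.# -> #   bit 21 = 1  t=5,i=7
  #.#.. -> .   bit 20 = 0  t=4,i=1
  #..## -> #   bit 19 = 1  t=0,i=9
  #..#. -> .   bit 18 = 0  t=2,i=5
  #...# -> #   bit 17 = 1  t=0,i=0
  #.... -> .   bit 16 = 0  t=1,i=5
  .#### -> #   bit 15 = 1  t=1,i=1
  .###. -> #   bit 14 = 1  t=0,i=3
  .##.# -> #   bit 13 = 1  t=4,i=7
  .##.. -> .   bit 12 = 0  t=0,i=7
  .#.## -> #   bit 11 = 1  t=5,i=8
  .#.#. -> #   bit 10 = 1  t=5,i=6
  .#..# -> .   bit 9 = 0  t=11,i=3
  .#... -> .   bit 8 = 0  t=1,i=10
  ..### -> #   bit 7 = 1  t=0,i=2
  ..##. -> .   bit 6 = 0  t=0,i=10
  ..#.# -> .   bit 5 = 0  t=5,i=5
  ..#.. -> .   bit 4 = 0  t=1,i=9
  ...## -> #   bit 3 = 1  t=0,i=1
  ...#. -> .   bit 2 = 0  t=1,i=8
  ....# -> .   bit 1 = 0  t=1,i=7
  ..... -> #   bit 0 = 1  t=1,i=6
  bits 01010100101010101110110010001001 = 1420487817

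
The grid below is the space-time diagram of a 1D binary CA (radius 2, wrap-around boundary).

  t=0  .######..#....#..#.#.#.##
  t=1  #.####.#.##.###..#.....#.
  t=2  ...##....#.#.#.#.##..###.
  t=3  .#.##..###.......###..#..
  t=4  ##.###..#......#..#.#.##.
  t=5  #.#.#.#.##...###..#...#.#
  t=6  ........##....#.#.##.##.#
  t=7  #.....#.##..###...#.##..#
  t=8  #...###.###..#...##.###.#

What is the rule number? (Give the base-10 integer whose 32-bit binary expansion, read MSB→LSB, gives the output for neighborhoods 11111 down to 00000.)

3394294134

  nb #####: next=#  (t=0,i=3, bit31=1)
  nb ####.: next=#  (t=0,i=5, bit30=1)
  nb ###.#: next=.  (t=1,i=5, bit29=0)
  nb ###..: next=.  (t=0,i=6, bit28=0)
  nb ##.##: next=#  (t=0,i=0, bit27=1)
  nb ##.#.: next=.  (t=1,i=6, bit26=0)
  nb ##..#: next=#  (t=0,i=7, bit25=1)
  nb ##...: next=.  (t=2,i=5, bit24=0)
  nb #.###: next=.  (t=0,i=1, bit23=0)
  nb #.##.: next=#  (t=0,i=23, bit22=1)
  nb #.#.#: next=.  (t=0,i=19, bit21=0)
  nb #.#..: next=#  (t=6,i=24, bit20=1)
  nb #..##: next=.  (t=2,i=20, bit19=0)
  nb #..#.: next=.  (t=0,i=8, bit18=0)
  nb #...#: next=.  (t=3,i=24, bit17=0)
  nb #....: next=.  (t=0,i=11, bit16=0)
  nb .####: next=#  (t=0,i=2, bit15=1)
  nb .###.: next=#  (t=1,i=13, bit14=1)
  nb .##.#: next=.  (t=0,i=24, bit13=0)
  nb .##..: next=#  (t=2,i=4, bit12=1)
  nb .#.##: next=.  (t=0,i=22, bit11=0)
  nb .#.#.: next=.  (t=0,i=18, bit10=0)
  nb .#..#: next=.  (t=0,i=15, bit9=0)
  nb .#...: next=#  (t=0,i=10, bit8=1)
  nb ..###: next=.  (t=2,i=21, bit7=0)
  nb ..##.: next=#  (t=2,i=3, bit6=1)
  nb ..#.#: next=#  (t=0,i=17, bit5=1)
  nb ..#..: next=#  (t=0,i=9, bit4=1)
  nb ...##: next=.  (t=2,i=2, bit3=0)
  nb ...#.: next=#  (t=0,i=13, bit2=1)
  nb ....#: next=#  (t=0,i=12, bit1=1)
  nb .....: next=.  (t=1,i=20, bit0=0)
  bits 11001010010100001101000101110110 = 3394294134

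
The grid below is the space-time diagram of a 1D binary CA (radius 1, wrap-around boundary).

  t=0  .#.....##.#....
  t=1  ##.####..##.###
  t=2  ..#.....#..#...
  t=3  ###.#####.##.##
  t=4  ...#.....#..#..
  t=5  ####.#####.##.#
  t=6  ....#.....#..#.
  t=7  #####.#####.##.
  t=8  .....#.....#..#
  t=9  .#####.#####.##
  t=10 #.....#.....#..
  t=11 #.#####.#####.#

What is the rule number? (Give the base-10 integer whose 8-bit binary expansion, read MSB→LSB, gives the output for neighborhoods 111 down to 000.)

  ### -> .   bit 7 = 0  t=1,i=0
  ##. -> .   bit 6 = 0  t=0,i=8
  #.# -> #   bit 5 = 1  t=0,i=9
  #.. -> .   bit 4 = 0  t=0,i=2
  .## -> .   bit 3 = 0  t=0,i=7
  .#. -> #   bit 2 = 1  t=0,i=1
  ..# -> #   bit 1 = 1  t=0,i=0
  ... -> #   bit 0 = 1  t=0,i=3
  bits 00100111 = 39

39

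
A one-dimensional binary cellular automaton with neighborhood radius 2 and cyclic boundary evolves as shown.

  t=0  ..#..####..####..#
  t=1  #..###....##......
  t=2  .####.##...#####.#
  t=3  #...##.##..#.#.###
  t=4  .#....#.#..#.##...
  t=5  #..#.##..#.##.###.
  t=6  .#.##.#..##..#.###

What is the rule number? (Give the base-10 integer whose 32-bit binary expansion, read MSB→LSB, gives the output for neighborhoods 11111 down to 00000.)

  ##### -> #   bit 31 = 1  t=2,i=13
  ####. -> .   bit 30 = 0  t=0,i=7
  ###.# -> #   bit 29 = 1  t=2,i=4
  ###.. -> .   bit 28 = 0  t=0,i=8
  ##.## -> #   bit 27 = 1  t=2,i=5
  ##.#. -> #   bit 26 = 1  t=2,i=16
  ##..# -> .   bit 25 = 0  t=0,i=9
  ##... -> #   bit 24 = 1  t=1,i=6
  #.### -> .   bit 23 = 0  t=2,i=1
  #.##. -> .   bit 22 = 0  t=2,i=6
  #.#.# -> #   bit 21 = 1  t=2,i=17
  #.#.. -> .   bit 20 = 0  t=4,i=8
  #..## -> #   bit 19 = 1  t=0,i=4
  #..#. -> .   bit 18 = 0  t=0,i=1
  #...# -> .   bit 17 = 0  t=2,i=9
  #.... -> #   bit 16 = 1  t=1,i=7
  .#### -> .   bit 15 = 0  t=0,i=6
  .###. -> #   bit 14 = 1  t=1,i=4
  .##.# -> .   bit 13 = 0  t=3,i=5
  .##.. -> #   bit 12 = 1  t=1,i=11
  .#.## -> #   bit 11 = 1  t=2,i=0
  .#.#. -> .   bit 10 = 0  t=3,i=12
  .#..# -> #   bit 9 = 1  t=0,i=0
  .#... -> .   bit 8 = 0  t=4,i=2
  ..### -> #   bit 7 = 1  t=0,i=5
  ..##. -> .   bit 6 = 0  t=1,i=10
  ..#.# -> #   bit 5 = 1  t=3,i=11
  ..#.. -> .   bit 4 = 0  t=0,i=2
  ...## -> .   bit 3 = 0  t=1,i=9
  ...#. -> #   bit 2 = 1  t=1,i=17
  ....# -> .   bit 1 = 0  t=1,i=8
  ..... -> #   bit 0 = 1  t=1,i=14
  bits 10101101001010010101101010100101 = 2905168549

2905168549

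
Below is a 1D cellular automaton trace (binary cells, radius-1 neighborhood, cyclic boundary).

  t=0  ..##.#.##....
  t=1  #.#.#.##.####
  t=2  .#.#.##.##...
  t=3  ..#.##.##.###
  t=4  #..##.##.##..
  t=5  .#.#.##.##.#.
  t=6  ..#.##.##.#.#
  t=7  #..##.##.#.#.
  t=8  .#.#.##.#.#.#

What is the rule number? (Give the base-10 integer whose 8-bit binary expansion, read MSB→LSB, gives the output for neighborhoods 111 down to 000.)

  ###|.  b7=0 t=1,i=10
  ##.|.  b6=0 t=0,i=3
  #.#|#  b5=1 t=0,i=4
  #..|#  b4=1 t=0,i=9
  .##|#  b3=1 t=0,i=2
  .#.|.  b2=0 t=0,i=5
  ..#|.  b1=0 t=0,i=1
  ...|#  b0=1 t=0,i=0
  bits 00111001 = 57

57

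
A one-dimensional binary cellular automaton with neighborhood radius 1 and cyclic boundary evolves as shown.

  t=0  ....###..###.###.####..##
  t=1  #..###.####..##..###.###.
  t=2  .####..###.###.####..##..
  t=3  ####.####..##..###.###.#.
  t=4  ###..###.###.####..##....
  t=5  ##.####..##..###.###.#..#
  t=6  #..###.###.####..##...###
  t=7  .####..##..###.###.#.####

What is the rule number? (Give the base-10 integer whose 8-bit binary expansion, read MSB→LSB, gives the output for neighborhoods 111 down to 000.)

154

  [7] ### => #  t=0,i=5
  [6] ##. => .  t=0,i=6
  [5] #.# => .  t=0,i=12
  [4] #.. => #  t=0,i=0
  [3] .## => #  t=0,i=4
  [2] .#. => .  t=1,i=0
  [1] ..# => #  t=0,i=3
  [0] ... => .  t=0,i=1
  bits 10011010 = 154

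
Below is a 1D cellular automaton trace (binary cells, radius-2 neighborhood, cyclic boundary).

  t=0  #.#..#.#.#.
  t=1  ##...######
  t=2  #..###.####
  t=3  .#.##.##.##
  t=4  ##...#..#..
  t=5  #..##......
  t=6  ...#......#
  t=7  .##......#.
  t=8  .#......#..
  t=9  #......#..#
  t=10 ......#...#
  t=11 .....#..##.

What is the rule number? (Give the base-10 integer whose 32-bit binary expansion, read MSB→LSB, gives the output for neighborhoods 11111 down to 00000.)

  ##### -> #   bit 31 = 1  t=1,i=7
  ####. -> #   bit 30 = 1  t=1,i=0
  ###.# -> .   bit 29 = 0  t=2,i=5
  ###.. -> .   bit 28 = 0  t=1,i=1
  ##.## -> #   bit 27 = 1  t=2,i=6
  ##.#. -> #   bit 26 = 1  t=3,i=0
  ##..# -> #   bit 25 = 1  t=2,i=1
  ##... -> .   bit 24 = 0  t=1,i=2
  #.### -> #   bit 23 = 1  t=2,i=7
  #.##. -> .   bit 22 = 0  t=3,i=3
  #.#.# -> #   bit 21 = 1  t=0,i=0
  #.#.. -> .   bit 20 = 0  t=0,i=2
  #..## -> .   bit 19 = 0  t=2,i=2
  #..#. -> .   bit 18 = 0  t=0,i=4
  #...# -> #   bit 17 = 1  t=1,i=3
  #.... -> .   bit 16 = 0  t=5,i=6
  .#### -> .   bit 15 = 0  t=1,i=6
  .###. -> #   bit 14 = 1  t=2,i=4
  .##.# -> .   bit 13 = 0  t=3,i=4
  .##.. -> .   bit 12 = 0  t=4,i=1
  .#.## -> .   bit 11 = 0  t=3,i=2
  .#.#. -> #   bit 10 = 1  t=0,i=1
  .#..# -> .   bit 9 = 0  t=0,i=3
  .#... -> .   bit 8 = 0  t=6,i=0
  ..### -> #   bit 7 = 1  t=1,i=5
  ..##. -> #   bit 6 = 1  t=4,i=0
  ..#.# -> #   bit 5 = 1  t=0,i=5
  ..#.. -> .   bit 4 = 0  t=4,i=5
  ...## -> #   bit 3 = 1  t=1,i=4
  ...#. -> #   bit 2 = 1  t=4,i=4
  ....# -> .   bit 1 = 0  t=5,i=9
  ..... -> .   bit 0 = 0  t=5,i=7
  bits 11001110101000100100010011101100 = 3466740972

3466740972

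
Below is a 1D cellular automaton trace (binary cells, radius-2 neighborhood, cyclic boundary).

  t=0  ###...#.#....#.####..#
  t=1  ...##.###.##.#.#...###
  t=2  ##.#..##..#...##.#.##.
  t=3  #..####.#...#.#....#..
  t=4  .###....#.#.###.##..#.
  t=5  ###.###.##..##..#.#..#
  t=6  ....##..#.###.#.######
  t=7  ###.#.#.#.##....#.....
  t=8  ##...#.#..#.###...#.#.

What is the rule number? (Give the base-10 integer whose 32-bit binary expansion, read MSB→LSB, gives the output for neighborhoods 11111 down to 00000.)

64702178

  nb #####: next=.  (t=6,i=18, bit31=0)
  nb ####.: next=.  (t=0,i=1, bit30=0)
  nb ###.#: next=.  (t=1,i=8, bit29=0)
  nb ###..: next=.  (t=0,i=2, bit28=0)
  nb ##.##: next=.  (t=1,i=5, bit27=0)
  nb ##.#.: next=.  (t=1,i=12, bit26=0)
  nb ##..#: next=#  (t=0,i=19, bit25=1)
  nb ##...: next=#  (t=0,i=3, bit24=1)
  nb #.###: next=#  (t=0,i=15, bit23=1)
  nb #.##.: next=#  (t=1,i=10, bit22=1)
  nb #.#.#: next=.  (t=1,i=13, bit21=0)
  nb #.#..: next=#  (t=0,i=8, bit20=1)
  nb #..##: next=#  (t=0,i=20, bit19=1)
  nb #..#.: next=.  (t=2,i=9, bit18=0)
  nb #...#: next=#  (t=0,i=4, bit17=1)
  nb #....: next=#  (t=0,i=10, bit16=1)
  nb .####: next=.  (t=0,i=0, bit15=0)
  nb .###.: next=#  (t=1,i=7, bit14=1)
  nb .##.#: next=.  (t=1,i=4, bit13=0)
  nb .##..: next=.  (t=2,i=7, bit12=0)
  nb .#.##: next=.  (t=0,i=14, bit11=0)
  nb .#.#.: next=#  (t=0,i=7, bit10=1)
  nb .#..#: next=#  (t=2,i=4, bit9=1)
  nb .#...: next=.  (t=0,i=9, bit8=0)
  nb ..###: next=#  (t=0,i=21, bit7=1)
  nb ..##.: next=#  (t=1,i=3, bit6=1)
  nb ..#.#: next=#  (t=0,i=6, bit5=1)
  nb ..#..: next=.  (t=2,i=10, bit4=0)
  nb ...##: next=.  (t=1,i=2, bit3=0)
  nb ...#.: next=.  (t=0,i=5, bit2=0)
  nb ....#: next=#  (t=0,i=11, bit1=1)
  nb .....: next=.  (t=7,i=19, bit0=0)
  bits 00000011110110110100011011100010 = 64702178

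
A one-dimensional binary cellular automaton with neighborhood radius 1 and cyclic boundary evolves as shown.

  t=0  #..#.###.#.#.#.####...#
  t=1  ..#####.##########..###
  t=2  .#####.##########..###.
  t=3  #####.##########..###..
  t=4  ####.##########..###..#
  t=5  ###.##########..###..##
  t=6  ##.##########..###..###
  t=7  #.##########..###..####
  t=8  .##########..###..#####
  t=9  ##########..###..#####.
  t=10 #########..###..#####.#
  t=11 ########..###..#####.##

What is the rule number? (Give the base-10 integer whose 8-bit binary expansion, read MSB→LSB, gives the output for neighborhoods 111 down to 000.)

175

  [7] ### => #  t=0,i=6
  [6] ##. => .  t=0,i=0
  [5] #.# => #  t=0,i=4
  [4] #.. => .  t=0,i=1
  [3] .## => #  t=0,i=5
  [2] .#. => #  t=0,i=3
  [1] ..# => #  t=0,i=2
  [0] ... => #  t=0,i=20
  bits 10101111 = 175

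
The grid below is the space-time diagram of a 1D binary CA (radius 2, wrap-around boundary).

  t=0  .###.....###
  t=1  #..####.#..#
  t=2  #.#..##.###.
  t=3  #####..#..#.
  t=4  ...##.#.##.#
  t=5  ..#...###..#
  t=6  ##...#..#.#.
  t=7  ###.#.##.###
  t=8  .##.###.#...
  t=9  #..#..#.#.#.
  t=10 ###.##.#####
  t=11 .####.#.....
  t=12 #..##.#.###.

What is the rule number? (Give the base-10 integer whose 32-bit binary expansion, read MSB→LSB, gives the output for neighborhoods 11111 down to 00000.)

  nb #####: next=.  (t=3,i=2, bit31=0)
  nb ####.: next=#  (t=1,i=5, bit30=1)
  nb ###.#: next=#  (t=0,i=11, bit29=1)
  nb ###..: next=#  (t=0,i=3, bit28=1)
  nb ##.##: next=#  (t=0,i=0, bit27=1)
  nb ##.#.: next=.  (t=1,i=7, bit26=0)
  nb ##..#: next=.  (t=1,i=1, bit25=0)
  nb ##...: next=#  (t=0,i=4, bit24=1)
  nb #.###: next=.  (t=0,i=1, bit23=0)
  nb #.##.: next=#  (t=4,i=8, bit22=1)
  nb #.#.#: next=#  (t=2,i=0, bit21=1)
  nb #.#..: next=#  (t=1,i=8, bit20=1)
  nb #..##: next=#  (t=1,i=2, bit19=1)
  nb #..#.: next=#  (t=3,i=6, bit18=1)
  nb #...#: next=.  (t=4,i=1, bit17=0)
  nb #....: next=#  (t=0,i=5, bit16=1)
  nb .####: next=.  (t=1,i=4, bit15=0)
  nb .###.: next=.  (t=0,i=2, bit14=0)
  nb .##.#: next=.  (t=2,i=6, bit13=0)
  nb .##..: next=#  (t=1,i=0, bit12=1)
  nb .#.##: next=#  (t=3,i=11, bit11=1)
  nb .#.#.: next=#  (t=2,i=1, bit10=1)
  nb .#..#: next=#  (t=1,i=9, bit9=1)
  nb .#...: next=.  (t=4,i=0, bit8=0)
  nb ..###: next=.  (t=0,i=9, bit7=0)
  nb ..##.: next=.  (t=1,i=11, bit6=0)
  nb ..#.#: next=.  (t=3,i=10, bit5=0)
  nb ..#..: next=.  (t=3,i=7, bit4=0)
  nb ...##: next=#  (t=0,i=8, bit3=1)
  nb ...#.: next=#  (t=6,i=4, bit2=1)
  nb ....#: next=.  (t=0,i=7, bit1=0)
  nb .....: next=#  (t=0,i=6, bit0=1)
  bits 01111001011111010001111000001101 = 2038242829

2038242829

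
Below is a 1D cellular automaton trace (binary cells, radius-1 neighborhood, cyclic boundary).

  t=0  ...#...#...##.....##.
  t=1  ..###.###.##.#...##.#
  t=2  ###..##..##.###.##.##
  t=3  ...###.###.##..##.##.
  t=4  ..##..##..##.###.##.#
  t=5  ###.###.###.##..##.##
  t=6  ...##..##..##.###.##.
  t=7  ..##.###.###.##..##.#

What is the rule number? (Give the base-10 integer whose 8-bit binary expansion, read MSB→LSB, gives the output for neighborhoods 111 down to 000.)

62

  [7] ### => .  t=1,i=3
  [6] ##. => .  t=0,i=12
  [5] #.# => #  t=1,i=5
  [4] #.. => #  t=0,i=4
  [3] .## => #  t=0,i=11
  [2] .#. => #  t=0,i=3
  [1] ..# => #  t=0,i=2
  [0] ... => .  t=0,i=0
  bits 00111110 = 62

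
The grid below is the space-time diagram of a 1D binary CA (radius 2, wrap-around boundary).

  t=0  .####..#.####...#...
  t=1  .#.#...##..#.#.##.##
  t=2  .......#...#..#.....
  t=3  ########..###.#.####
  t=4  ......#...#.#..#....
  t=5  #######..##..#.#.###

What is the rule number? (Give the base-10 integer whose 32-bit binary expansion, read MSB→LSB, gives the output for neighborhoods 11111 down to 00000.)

1627458295

  [31] ##### => .  t=3,i=0
  [30] ####. => #  t=0,i=3
  [29] ###.# => #  t=3,i=12
  [28] ###.. => .  t=0,i=4
  [27] ##.## => .  t=1,i=17
  [26] ##.#. => .  t=1,i=0
  [25] ##..# => .  t=0,i=5
  [24] ##... => #  t=0,i=13
  [23] #.### => .  t=0,i=9
  [22] #.##. => .  t=1,i=15
  [21] #.#.# => .  t=1,i=1
  [20] #.#.. => .  t=1,i=3
  [19] #..## => .  t=3,i=9
  [18] #..#. => .  t=0,i=6
  [17] #...# => .  t=0,i=14
  [16] #.... => #  t=0,i=18
  [15] .#### => .  t=0,i=2
  [14] .###. => .  t=3,i=11
  [13] .##.# => .  t=1,i=16
  [12] .##.. => .  t=1,i=8
  [11] .#.## => #  t=0,i=8
  [10] .#.#. => .  t=1,i=2
  [9] .#..# => #  t=2,i=12
  [8] .#... => .  t=0,i=17
  [7] ..### => #  t=0,i=1
  [6] ..##. => #  t=1,i=7
  [5] ..#.# => #  t=0,i=7
  [4] ..#.. => #  t=0,i=16
  [3] ...## => .  t=0,i=0
  [2] ...#. => #  t=0,i=15
  [1] ....# => #  t=0,i=19
  [0] ..... => #  t=2,i=0
  bits 01100001000000010000101011110111 = 1627458295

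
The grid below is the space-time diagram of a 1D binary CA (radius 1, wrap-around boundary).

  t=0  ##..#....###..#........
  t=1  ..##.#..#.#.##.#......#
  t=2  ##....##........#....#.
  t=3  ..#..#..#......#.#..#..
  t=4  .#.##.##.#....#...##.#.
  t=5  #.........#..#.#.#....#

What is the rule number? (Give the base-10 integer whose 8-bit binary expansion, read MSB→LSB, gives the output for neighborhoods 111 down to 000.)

  ###|#  b7=1 t=0,i=10
  ##.|.  b6=0 t=0,i=1
  #.#|.  b5=0 t=1,i=4
  #..|#  b4=1 t=0,i=2
  .##|.  b3=0 t=0,i=0
  .#.|.  b2=0 t=0,i=4
  ..#|#  b1=1 t=0,i=3
  ...|.  b0=0 t=0,i=6
  bits 10010010 = 146

146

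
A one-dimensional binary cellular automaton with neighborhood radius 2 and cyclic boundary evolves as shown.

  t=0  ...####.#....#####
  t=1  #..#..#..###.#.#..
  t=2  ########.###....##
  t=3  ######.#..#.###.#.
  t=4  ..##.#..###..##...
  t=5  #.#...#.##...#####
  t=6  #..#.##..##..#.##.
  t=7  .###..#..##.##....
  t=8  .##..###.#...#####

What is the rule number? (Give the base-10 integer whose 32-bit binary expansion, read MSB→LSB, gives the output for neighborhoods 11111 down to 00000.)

  #####|#  b31=1 t=0,i=15
  ####.|.  b30=0 t=0,i=5
  ###.#|#  b29=1 t=0,i=6
  ###..|.  b28=0 t=0,i=17
  ##.##|.  b27=0 t=2,i=8
  ##.#.|.  b26=0 t=0,i=7
  ##..#|.  b25=0 t=4,i=11
  ##...|#  b24=1 t=0,i=0
  #.###|.  b23=0 t=2,i=9
  #.##.|.  b22=0 t=5,i=8
  #.#.#|.  b21=0 t=1,i=13
  #.#..|.  b20=0 t=0,i=8
  #..##|.  b19=0 t=1,i=8
  #..#.|#  b18=1 t=1,i=2
  #...#|.  b17=0 t=0,i=1
  #....|#  b16=1 t=0,i=10
  .####|.  b15=0 t=0,i=4
  .###.|#  b14=1 t=1,i=10
  .##.#|.  b13=0 t=4,i=3
  .##..|#  b12=1 t=4,i=14
  .#.##|.  b11=0 t=3,i=11
  .#.#.|.  b10=0 t=1,i=14
  .#..#|#  b9=1 t=1,i=1
  .#...|#  b8=1 t=0,i=9
  ..###|#  b7=1 t=0,i=3
  ..##.|#  b6=1 t=4,i=2
  ..#.#|#  b5=1 t=3,i=10
  ..#..|#  b4=1 t=1,i=0
  ...##|.  b3=0 t=0,i=2
  ...#.|#  b2=1 t=5,i=5
  ....#|#  b1=1 t=0,i=11
  .....|#  b0=1 t=4,i=17
  bits 10100001000001010101001111110111 = 2701480951

2701480951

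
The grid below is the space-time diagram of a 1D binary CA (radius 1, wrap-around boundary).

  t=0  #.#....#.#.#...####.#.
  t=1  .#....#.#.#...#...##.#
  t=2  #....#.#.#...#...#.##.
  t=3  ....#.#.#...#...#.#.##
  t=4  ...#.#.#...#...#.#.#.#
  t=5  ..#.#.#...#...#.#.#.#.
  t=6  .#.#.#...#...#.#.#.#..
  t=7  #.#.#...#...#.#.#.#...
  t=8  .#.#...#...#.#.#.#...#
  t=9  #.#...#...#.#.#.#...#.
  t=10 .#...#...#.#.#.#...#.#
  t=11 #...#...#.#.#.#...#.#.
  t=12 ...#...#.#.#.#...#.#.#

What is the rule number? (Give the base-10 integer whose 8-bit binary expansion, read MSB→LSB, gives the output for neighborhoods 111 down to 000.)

98

  [7] ### => .  t=0,i=16
  [6] ##. => #  t=0,i=18
  [5] #.# => #  t=0,i=1
  [4] #.. => .  t=0,i=3
  [3] .## => .  t=0,i=15
  [2] .#. => .  t=0,i=0
  [1] ..# => #  t=0,i=6
  [0] ... => .  t=0,i=4
  bits 01100010 = 98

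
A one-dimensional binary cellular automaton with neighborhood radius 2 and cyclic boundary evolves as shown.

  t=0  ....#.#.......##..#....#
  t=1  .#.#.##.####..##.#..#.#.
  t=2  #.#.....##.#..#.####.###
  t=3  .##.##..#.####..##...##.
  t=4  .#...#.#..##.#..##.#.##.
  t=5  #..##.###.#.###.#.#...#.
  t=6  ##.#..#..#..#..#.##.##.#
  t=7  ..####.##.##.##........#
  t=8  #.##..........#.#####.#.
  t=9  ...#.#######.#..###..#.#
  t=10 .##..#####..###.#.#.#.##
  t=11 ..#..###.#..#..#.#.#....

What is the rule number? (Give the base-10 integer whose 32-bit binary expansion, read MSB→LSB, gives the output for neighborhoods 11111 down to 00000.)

  [31] ##### => #  t=8,i=18
  [30] ####. => .  t=1,i=10
  [29] ###.# => .  t=2,i=0
  [28] ###.. => #  t=1,i=11
  [27] ##.## => .  t=1,i=7
  [26] ##.#. => #  t=1,i=16
  [25] ##..# => .  t=0,i=16
  [24] ##... => .  t=3,i=18
  [23] #.### => #  t=1,i=8
  [22] #.##. => .  t=1,i=5
  [21] #.#.# => .  t=1,i=3
  [20] #.#.. => #  t=0,i=6
  [19] #..## => .  t=1,i=13
  [18] #..#. => #  t=0,i=17
  [17] #...# => #  t=3,i=19
  [16] #.... => #  t=0,i=1
  [15] .#### => #  t=1,i=9
  [14] .###. => .  t=5,i=7
  [13] .##.# => .  t=1,i=6
  [12] .##.. => #  t=0,i=15
  [11] .#.## => .  t=1,i=4
  [10] .#.#. => #  t=0,i=5
  [9] .#..# => #  t=1,i=18
  [8] .#... => .  t=0,i=0
  [7] ..### => #  t=7,i=2
  [6] ..##. => #  t=0,i=14
  [5] ..#.# => .  t=0,i=4
  [4] ..#.. => .  t=0,i=18
  [3] ...## => .  t=0,i=13
  [2] ...#. => #  t=0,i=3
  [1] ....# => .  t=0,i=2
  [0] ..... => #  t=0,i=9
  bits 10010100100101111001011011000101 = 2492962501

2492962501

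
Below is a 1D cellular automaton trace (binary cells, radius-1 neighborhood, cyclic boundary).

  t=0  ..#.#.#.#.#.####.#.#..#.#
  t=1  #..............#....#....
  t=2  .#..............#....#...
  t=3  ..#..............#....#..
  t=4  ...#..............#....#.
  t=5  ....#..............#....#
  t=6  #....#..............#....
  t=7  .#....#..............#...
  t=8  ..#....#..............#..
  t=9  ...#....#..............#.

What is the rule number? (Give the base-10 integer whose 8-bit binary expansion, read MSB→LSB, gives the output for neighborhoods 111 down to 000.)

  [7] ### => .  t=0,i=13
  [6] ##. => #  t=0,i=15
  [5] #.# => .  t=0,i=3
  [4] #.. => #  t=0,i=0
  [3] .## => .  t=0,i=12
  [2] .#. => .  t=0,i=2
  [1] ..# => .  t=0,i=1
  [0] ... => .  t=1,i=2
  bits 01010000 = 80

80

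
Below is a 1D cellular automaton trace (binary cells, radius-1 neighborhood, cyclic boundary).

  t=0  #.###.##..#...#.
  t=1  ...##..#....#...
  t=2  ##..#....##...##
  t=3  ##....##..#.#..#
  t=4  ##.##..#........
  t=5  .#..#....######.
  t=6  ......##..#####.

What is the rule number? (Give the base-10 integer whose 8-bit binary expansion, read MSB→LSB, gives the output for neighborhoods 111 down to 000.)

  ###|#  b7=1 t=0,i=3
  ##.|#  b6=1 t=0,i=4
  #.#|.  b5=0 t=0,i=1
  #..|.  b4=0 t=0,i=8
  .##|.  b3=0 t=0,i=2
  .#.|.  b2=0 t=0,i=0
  ..#|.  b1=0 t=0,i=9
  ...|#  b0=1 t=0,i=12
  bits 11000001 = 193

193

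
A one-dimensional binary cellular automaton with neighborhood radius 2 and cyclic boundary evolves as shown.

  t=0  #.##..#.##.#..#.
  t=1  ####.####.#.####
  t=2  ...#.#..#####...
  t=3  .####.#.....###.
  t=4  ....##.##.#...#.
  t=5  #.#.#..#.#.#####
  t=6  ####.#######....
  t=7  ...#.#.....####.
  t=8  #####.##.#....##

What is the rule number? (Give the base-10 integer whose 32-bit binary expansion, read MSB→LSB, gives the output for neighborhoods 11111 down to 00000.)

  ##### -> .   bit 31 = 0  t=1,i=0
  ####. -> .   bit 30 = 0  t=1,i=2
  ###.# -> #   bit 29 = 1  t=1,i=3
  ###.. -> #   bit 28 = 1  t=2,i=12
  ##.## -> .   bit 27 = 0  t=1,i=4
  ##.#. -> #   bit 26 = 1  t=0,i=10
  ##..# -> .   bit 25 = 0  t=0,i=4
  ##... -> #   bit 24 = 1  t=2,i=13
  #.### -> #   bit 23 = 1  t=1,i=5
  #.##. -> #   bit 22 = 1  t=0,i=2
  #.#.# -> #   bit 21 = 1  t=0,i=0
  #.#.. -> .   bit 20 = 0  t=0,i=11
  #..## -> .   bit 19 = 0  t=2,i=7
  #..#. -> #   bit 18 = 1  t=0,i=5
  #...# -> #   bit 17 = 1  t=4,i=12
  #.... -> #   bit 16 = 1  t=2,i=14
  .#### -> .   bit 15 = 0  t=1,i=6
  .###. -> .   bit 14 = 0  t=3,i=13
  .##.# -> .   bit 13 = 0  t=0,i=9
  .##.. -> #   bit 12 = 1  t=0,i=3
  .#.## -> #   bit 11 = 1  t=0,i=1
  .#.#. -> #   bit 10 = 1  t=0,i=15
  .#..# -> #   bit 9 = 1  t=0,i=12
  .#... -> #   bit 8 = 1  t=3,i=7
  ..### -> .   bit 7 = 0  t=2,i=8
  ..##. -> #   bit 6 = 1  t=4,i=4
  ..#.# -> #   bit 5 = 1  t=0,i=6
  ..#.. -> #   bit 4 = 1  t=4,i=14
  ...## -> .   bit 3 = 0  t=3,i=11
  ...#. -> #   bit 2 = 1  t=2,i=2
  ....# -> #   bit 1 = 1  t=2,i=1
  ..... -> .   bit 0 = 0  t=2,i=0
  bits 00110101111001110001111101110110 = 904339318

904339318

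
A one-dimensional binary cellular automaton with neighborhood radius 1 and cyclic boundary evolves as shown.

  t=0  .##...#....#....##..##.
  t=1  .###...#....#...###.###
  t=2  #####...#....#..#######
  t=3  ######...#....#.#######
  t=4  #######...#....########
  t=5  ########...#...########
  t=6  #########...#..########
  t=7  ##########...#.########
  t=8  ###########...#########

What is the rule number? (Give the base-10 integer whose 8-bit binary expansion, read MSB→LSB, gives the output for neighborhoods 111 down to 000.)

  ###|#  b7=1 t=1,i=2
  ##.|#  b6=1 t=0,i=2
  #.#|#  b5=1 t=1,i=0
  #..|#  b4=1 t=0,i=3
  .##|#  b3=1 t=0,i=1
  .#.|.  b2=0 t=0,i=6
  ..#|.  b1=0 t=0,i=0
  ...|.  b0=0 t=0,i=4
  bits 11111000 = 248

248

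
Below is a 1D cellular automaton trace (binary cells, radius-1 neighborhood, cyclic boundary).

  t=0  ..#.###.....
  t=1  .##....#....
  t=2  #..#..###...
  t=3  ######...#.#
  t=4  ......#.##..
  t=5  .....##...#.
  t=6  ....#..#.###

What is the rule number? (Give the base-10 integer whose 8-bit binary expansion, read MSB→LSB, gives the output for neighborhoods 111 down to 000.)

  ###|.  b7=0 t=0,i=5
  ##.|.  b6=0 t=0,i=6
  #.#|.  b5=0 t=0,i=3
  #..|#  b4=1 t=0,i=7
  .##|.  b3=0 t=0,i=4
  .#.|#  b2=1 t=0,i=2
  ..#|#  b1=1 t=0,i=1
  ...|.  b0=0 t=0,i=0
  bits 00010110 = 22

22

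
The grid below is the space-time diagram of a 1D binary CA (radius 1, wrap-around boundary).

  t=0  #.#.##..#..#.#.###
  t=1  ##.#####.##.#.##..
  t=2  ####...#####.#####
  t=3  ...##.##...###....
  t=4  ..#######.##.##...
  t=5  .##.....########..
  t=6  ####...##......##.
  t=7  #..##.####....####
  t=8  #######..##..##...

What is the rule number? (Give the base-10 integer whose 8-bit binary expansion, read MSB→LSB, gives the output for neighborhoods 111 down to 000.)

  ###|.  b7=0 t=0,i=16
  ##.|#  b6=1 t=0,i=0
  #.#|#  b5=1 t=0,i=1
  #..|#  b4=1 t=0,i=6
  .##|#  b3=1 t=0,i=4
  .#.|.  b2=0 t=0,i=2
  ..#|#  b1=1 t=0,i=7
  ...|.  b0=0 t=2,i=5
  bits 01111010 = 122

122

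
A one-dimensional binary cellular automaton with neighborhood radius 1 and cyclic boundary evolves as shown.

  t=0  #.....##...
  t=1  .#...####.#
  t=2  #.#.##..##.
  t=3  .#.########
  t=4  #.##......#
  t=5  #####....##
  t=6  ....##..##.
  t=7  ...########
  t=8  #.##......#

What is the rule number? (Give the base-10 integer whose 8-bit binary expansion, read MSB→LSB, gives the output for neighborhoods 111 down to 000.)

122

  ###|.  b7=0 t=1,i=6
  ##.|#  b6=1 t=0,i=7
  #.#|#  b5=1 t=1,i=0
  #..|#  b4=1 t=0,i=1
  .##|#  b3=1 t=0,i=6
  .#.|.  b2=0 t=0,i=0
  ..#|#  b1=1 t=0,i=5
  ...|.  b0=0 t=0,i=2
  bits 01111010 = 122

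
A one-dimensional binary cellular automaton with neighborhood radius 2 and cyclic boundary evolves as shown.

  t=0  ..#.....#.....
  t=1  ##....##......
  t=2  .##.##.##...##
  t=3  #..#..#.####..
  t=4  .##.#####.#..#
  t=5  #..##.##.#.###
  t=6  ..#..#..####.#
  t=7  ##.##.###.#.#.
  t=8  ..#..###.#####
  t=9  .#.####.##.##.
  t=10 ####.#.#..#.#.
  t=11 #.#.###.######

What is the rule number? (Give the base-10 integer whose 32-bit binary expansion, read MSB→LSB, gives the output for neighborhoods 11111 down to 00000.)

  nb #####: next=#  (t=4,i=6, bit31=1)
  nb ####.: next=#  (t=3,i=10, bit30=1)
  nb ###.#: next=.  (t=4,i=8, bit29=0)
  nb ###..: next=.  (t=3,i=11, bit28=0)
  nb ##.##: next=#  (t=2,i=0, bit27=1)
  nb ##.#.: next=#  (t=4,i=9, bit26=1)
  nb ##..#: next=.  (t=3,i=12, bit25=0)
  nb ##...: next=#  (t=1,i=2, bit24=1)
  nb #.###: next=#  (t=3,i=8, bit23=1)
  nb #.##.: next=.  (t=2,i=1, bit22=0)
  nb #.#.#: next=#  (t=5,i=9, bit21=1)
  nb #.#..: next=.  (t=4,i=10, bit20=0)
  nb #..##: next=#  (t=5,i=2, bit19=1)
  nb #..#.: next=#  (t=3,i=2, bit18=1)
  nb #...#: next=#  (t=2,i=10, bit17=1)
  nb #....: next=.  (t=0,i=4, bit16=0)
  nb .####: next=.  (t=3,i=9, bit15=0)
  nb .###.: next=#  (t=7,i=7, bit14=1)
  nb .##.#: next=.  (t=2,i=2, bit13=0)
  nb .##..: next=#  (t=1,i=1, bit12=1)
  nb .#.##: next=#  (t=3,i=7, bit11=1)
  nb .#.#.: next=#  (t=7,i=11, bit10=1)
  nb .#..#: next=#  (t=3,i=1, bit9=1)
  nb .#...: next=.  (t=0,i=3, bit8=0)
  nb ..###: next=#  (t=6,i=8, bit7=1)
  nb ..##.: next=.  (t=1,i=0, bit6=0)
  nb ..#.#: next=#  (t=3,i=6, bit5=1)
  nb ..#..: next=.  (t=0,i=2, bit4=0)
  nb ...##: next=#  (t=1,i=5, bit3=1)
  nb ...#.: next=#  (t=0,i=1, bit2=1)
  nb ....#: next=#  (t=0,i=0, bit1=1)
  nb .....: next=.  (t=0,i=5, bit0=0)
  bits 11001101101011100101111010101110 = 3450756782

3450756782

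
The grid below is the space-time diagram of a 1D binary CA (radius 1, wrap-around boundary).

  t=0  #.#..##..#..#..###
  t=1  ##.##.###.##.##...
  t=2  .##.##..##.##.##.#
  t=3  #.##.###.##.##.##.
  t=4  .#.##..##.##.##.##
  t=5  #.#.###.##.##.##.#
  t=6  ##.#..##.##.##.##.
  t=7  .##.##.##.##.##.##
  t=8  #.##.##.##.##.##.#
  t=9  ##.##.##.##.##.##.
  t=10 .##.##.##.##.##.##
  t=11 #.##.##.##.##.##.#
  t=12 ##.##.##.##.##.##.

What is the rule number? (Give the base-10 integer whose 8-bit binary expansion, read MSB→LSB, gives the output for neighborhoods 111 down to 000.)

114

  [7] ### => .  t=0,i=16
  [6] ##. => #  t=0,i=0
  [5] #.# => #  t=0,i=1
  [4] #.. => #  t=0,i=3
  [3] .## => .  t=0,i=5
  [2] .#. => .  t=0,i=2
  [1] ..# => #  t=0,i=4
  [0] ... => .  t=1,i=16
  bits 01110010 = 114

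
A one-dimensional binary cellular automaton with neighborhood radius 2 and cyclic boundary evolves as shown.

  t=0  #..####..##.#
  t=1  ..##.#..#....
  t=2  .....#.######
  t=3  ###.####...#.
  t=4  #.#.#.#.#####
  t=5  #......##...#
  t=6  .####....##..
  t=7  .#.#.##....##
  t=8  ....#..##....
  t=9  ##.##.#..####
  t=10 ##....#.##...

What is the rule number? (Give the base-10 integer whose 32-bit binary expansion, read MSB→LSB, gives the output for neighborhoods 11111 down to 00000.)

1637812661

  ##### -> .   bit 31 = 0  t=2,i=9
  ####. -> #   bit 30 = 1  t=0,i=5
  ###.# -> #   bit 29 = 1  t=3,i=2
  ###.. -> .   bit 28 = 0  t=0,i=6
  ##.## -> .   bit 27 = 0  t=0,i=11
  ##.#. -> .   bit 26 = 0  t=1,i=4
  ##..# -> .   bit 25 = 0  t=0,i=1
  ##... -> #   bit 24 = 1  t=2,i=0
  #.### -> #   bit 23 = 1  t=2,i=7
  #.##. -> .   bit 22 = 0  t=0,i=12
  #.#.# -> .   bit 21 = 0  t=4,i=2
  #.#.. -> #   bit 20 = 1  t=1,i=5
  #..## -> #   bit 19 = 1  t=0,i=2
  #..#. -> #   bit 18 = 1  t=1,i=7
  #...# -> #   bit 17 = 1  t=3,i=9
  #.... -> #   bit 16 = 1  t=1,i=10
  .#### -> .   bit 15 = 0  t=0,i=4
  .###. -> .   bit 14 = 0  t=3,i=1
  .##.# -> .   bit 13 = 0  t=0,i=10
  .##.. -> .   bit 12 = 0  t=0,i=0
  .#.## -> #   bit 11 = 1  t=2,i=6
  .#.#. -> .   bit 10 = 0  t=4,i=3
  .#..# -> .   bit 9 = 0  t=1,i=6
  .#... -> #   bit 8 = 1  t=1,i=9
  ..### -> #   bit 7 = 1  t=0,i=3
  ..##. -> .   bit 6 = 0  t=0,i=9
  ..#.# -> #   bit 5 = 1  t=2,i=5
  ..#.. -> #   bit 4 = 1  t=1,i=8
  ...## -> .   bit 3 = 0  t=1,i=1
  ...#. -> #   bit 2 = 1  t=2,i=4
  ....# -> .   bit 1 = 0  t=1,i=0
  ..... -> #   bit 0 = 1  t=1,i=11
  bits 01100001100111110000100110110101 = 1637812661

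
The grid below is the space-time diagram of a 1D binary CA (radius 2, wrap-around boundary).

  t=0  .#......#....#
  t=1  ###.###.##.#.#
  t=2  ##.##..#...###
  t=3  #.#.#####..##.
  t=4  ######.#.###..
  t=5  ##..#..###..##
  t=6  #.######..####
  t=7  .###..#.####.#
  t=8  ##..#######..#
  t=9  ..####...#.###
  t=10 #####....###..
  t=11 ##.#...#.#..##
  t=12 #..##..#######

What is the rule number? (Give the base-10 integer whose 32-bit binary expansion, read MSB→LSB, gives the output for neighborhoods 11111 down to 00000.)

  ##### -> .   bit 31 = 0  t=2,i=13
  ####. -> #   bit 30 = 1  t=1,i=1
  ###.# -> .   bit 29 = 0  t=1,i=2
  ###.. -> .   bit 28 = 0  t=3,i=8
  ##.## -> #   bit 27 = 1  t=1,i=3
  ##.#. -> .   bit 26 = 0  t=1,i=10
  ##..# -> #   bit 25 = 1  t=2,i=5
  ##... -> .   bit 24 = 0  t=9,i=6
  #.### -> #   bit 23 = 1  t=1,i=4
  #.##. -> .   bit 22 = 0  t=1,i=8
  #.#.# -> #   bit 21 = 1  t=1,i=11
  #.#.. -> #   bit 20 = 1  t=0,i=1
  #..## -> #   bit 19 = 1  t=3,i=10
  #..#. -> #   bit 18 = 1  t=2,i=6
  #...# -> .   bit 17 = 0  t=2,i=9
  #.... -> .   bit 16 = 0  t=0,i=3
  .#### -> #   bit 15 = 1  t=1,i=0
  .###. -> .   bit 14 = 0  t=1,i=5
  .##.# -> .   bit 13 = 0  t=1,i=9
  .##.. -> #   bit 12 = 1  t=2,i=4
  .#.## -> #   bit 11 = 1  t=1,i=12
  .#.#. -> #   bit 10 = 1  t=0,i=0
  .#..# -> #   bit 9 = 1  t=5,i=5
  .#... -> #   bit 8 = 1  t=0,i=2
  ..### -> #   bit 7 = 1  t=2,i=11
  ..##. -> #   bit 6 = 1  t=3,i=11
  ..#.# -> #   bit 5 = 1  t=0,i=13
  ..#.. -> #   bit 4 = 1  t=0,i=8
  ...## -> .   bit 3 = 0  t=2,i=10
  ...#. -> .   bit 2 = 0  t=0,i=7
  ....# -> #   bit 1 = 1  t=0,i=6
  ..... -> #   bit 0 = 1  t=0,i=4
  bits 01001010101111001001111111110011 = 1253875699

1253875699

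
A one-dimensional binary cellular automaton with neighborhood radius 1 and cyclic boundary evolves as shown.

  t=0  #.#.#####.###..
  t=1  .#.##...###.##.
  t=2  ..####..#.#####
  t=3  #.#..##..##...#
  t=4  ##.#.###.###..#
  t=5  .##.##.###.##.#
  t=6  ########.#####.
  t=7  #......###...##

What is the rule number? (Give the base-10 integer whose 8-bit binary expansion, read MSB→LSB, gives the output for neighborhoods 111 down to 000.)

120

  nb ###: next=.  (t=0,i=5, bit7=0)
  nb ##.: next=#  (t=0,i=8, bit6=1)
  nb #.#: next=#  (t=0,i=1, bit5=1)
  nb #..: next=#  (t=0,i=13, bit4=1)
  nb .##: next=#  (t=0,i=4, bit3=1)
  nb .#.: next=.  (t=0,i=0, bit2=0)
  nb ..#: next=.  (t=0,i=14, bit1=0)
  nb ...: next=.  (t=1,i=6, bit0=0)
  bits 01111000 = 120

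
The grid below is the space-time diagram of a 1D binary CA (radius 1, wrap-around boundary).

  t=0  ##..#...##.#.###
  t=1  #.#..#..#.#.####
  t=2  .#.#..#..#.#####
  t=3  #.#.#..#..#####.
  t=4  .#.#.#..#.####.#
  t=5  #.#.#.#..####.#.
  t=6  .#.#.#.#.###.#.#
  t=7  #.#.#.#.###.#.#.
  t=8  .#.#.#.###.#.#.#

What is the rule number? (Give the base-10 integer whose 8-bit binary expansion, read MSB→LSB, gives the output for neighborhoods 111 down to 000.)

  ### -> #   bit 7 = 1  t=0,i=0
  ##. -> .   bit 6 = 0  t=0,i=1
  #.# -> #   bit 5 = 1  t=0,i=10
  #.. -> #   bit 4 = 1  t=0,i=2
  .## -> #   bit 3 = 1  t=0,i=8
  .#. -> .   bit 2 = 0  t=0,i=4
  ..# -> .   bit 1 = 0  t=0,i=3
  ... -> .   bit 0 = 0  t=0,i=6
  bits 10111000 = 184

184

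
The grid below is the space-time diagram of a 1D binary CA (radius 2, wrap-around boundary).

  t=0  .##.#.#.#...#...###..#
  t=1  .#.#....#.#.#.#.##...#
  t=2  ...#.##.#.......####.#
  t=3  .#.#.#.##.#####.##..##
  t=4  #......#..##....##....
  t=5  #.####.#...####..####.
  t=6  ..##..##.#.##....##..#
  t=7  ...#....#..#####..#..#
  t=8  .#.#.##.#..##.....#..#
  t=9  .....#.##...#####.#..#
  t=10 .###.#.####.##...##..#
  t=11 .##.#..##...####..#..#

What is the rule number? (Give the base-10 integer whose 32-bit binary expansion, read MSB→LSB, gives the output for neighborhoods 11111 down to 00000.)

  ##### -> .   bit 31 = 0  t=3,i=12
  ####. -> .   bit 30 = 0  t=2,i=18
  ###.# -> .   bit 29 = 0  t=2,i=19
  ###.. -> .   bit 28 = 0  t=0,i=18
  ##.## -> .   bit 27 = 0  t=3,i=9
  ##.#. -> #   bit 26 = 1  t=0,i=3
  ##..# -> .   bit 25 = 0  t=0,i=19
  ##... -> #   bit 24 = 1  t=1,i=18
  #.### -> #   bit 23 = 1  t=3,i=10
  #.##. -> #   bit 22 = 1  t=0,i=1
  #.#.# -> .   bit 21 = 0  t=0,i=4
  #.#.. -> #   bit 20 = 1  t=0,i=8
  #..## -> .   bit 19 = 0  t=3,i=19
  #..#. -> .   bit 18 = 0  t=0,i=20
  #...# -> #   bit 17 = 1  t=0,i=10
  #.... -> #   bit 16 = 1  t=1,i=5
  .#### -> #   bit 15 = 1  t=2,i=17
  .###. -> #   bit 14 = 1  t=0,i=17
  .##.# -> .   bit 13 = 0  t=0,i=2
  .##.. -> #   bit 12 = 1  t=1,i=17
  .#.## -> .   bit 11 = 0  t=0,i=0
  .#.#. -> .   bit 10 = 0  t=0,i=5
  .#..# -> .   bit 9 = 0  t=4,i=8
  .#... -> .   bit 8 = 0  t=0,i=9
  ..### -> #   bit 7 = 1  t=0,i=16
  ..##. -> .   bit 6 = 0  t=3,i=20
  ..#.# -> #   bit 5 = 1  t=0,i=21
  ..#.. -> #   bit 4 = 1  t=0,i=12
  ...## -> .   bit 3 = 0  t=0,i=15
  ...#. -> .   bit 2 = 0  t=0,i=11
  ....# -> #   bit 1 = 1  t=1,i=6
  ..... -> #   bit 0 = 1  t=2,i=11
  bits 00000101110100111101000010110011 = 97767603

97767603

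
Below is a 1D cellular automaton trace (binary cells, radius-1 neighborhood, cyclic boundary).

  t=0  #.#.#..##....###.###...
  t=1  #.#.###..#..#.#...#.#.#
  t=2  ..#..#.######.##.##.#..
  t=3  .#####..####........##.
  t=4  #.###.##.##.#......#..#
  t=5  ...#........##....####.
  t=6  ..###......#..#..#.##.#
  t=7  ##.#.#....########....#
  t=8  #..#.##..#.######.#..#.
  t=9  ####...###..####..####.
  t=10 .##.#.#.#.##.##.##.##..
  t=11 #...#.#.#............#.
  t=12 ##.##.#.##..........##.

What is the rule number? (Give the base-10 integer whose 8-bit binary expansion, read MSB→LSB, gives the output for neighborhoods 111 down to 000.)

150

  nb ###: next=#  (t=0,i=14, bit7=1)
  nb ##.: next=.  (t=0,i=8, bit6=0)
  nb #.#: next=.  (t=0,i=1, bit5=0)
  nb #..: next=#  (t=0,i=5, bit4=1)
  nb .##: next=.  (t=0,i=7, bit3=0)
  nb .#.: next=#  (t=0,i=0, bit2=1)
  nb ..#: next=#  (t=0,i=6, bit1=1)
  nb ...: next=.  (t=0,i=10, bit0=0)
  bits 10010110 = 150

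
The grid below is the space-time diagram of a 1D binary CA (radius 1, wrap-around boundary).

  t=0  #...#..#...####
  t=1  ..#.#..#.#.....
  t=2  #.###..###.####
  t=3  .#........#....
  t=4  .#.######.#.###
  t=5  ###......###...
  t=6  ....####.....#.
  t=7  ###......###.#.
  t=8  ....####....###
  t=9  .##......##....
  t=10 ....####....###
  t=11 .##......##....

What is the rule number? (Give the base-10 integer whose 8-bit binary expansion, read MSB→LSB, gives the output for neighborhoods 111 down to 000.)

37

  [7] ### => .  t=0,i=12
  [6] ##. => .  t=0,i=0
  [5] #.# => #  t=1,i=3
  [4] #.. => .  t=0,i=1
  [3] .## => .  t=0,i=11
  [2] .#. => #  t=0,i=4
  [1] ..# => .  t=0,i=3
  [0] ... => #  t=0,i=2
  bits 00100101 = 37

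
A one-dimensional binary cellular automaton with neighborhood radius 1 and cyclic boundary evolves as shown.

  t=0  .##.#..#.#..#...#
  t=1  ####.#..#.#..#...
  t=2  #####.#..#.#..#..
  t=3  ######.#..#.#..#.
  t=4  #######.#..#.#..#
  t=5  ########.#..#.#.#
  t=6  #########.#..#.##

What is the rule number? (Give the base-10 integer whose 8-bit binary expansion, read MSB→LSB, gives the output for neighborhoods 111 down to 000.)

  ### -> #   bit 7 = 1  t=1,i=1
  ##. -> #   bit 6 = 1  t=0,i=2
  #.# -> #   bit 5 = 1  t=0,i=0
  #.. -> #   bit 4 = 1  t=0,i=5
  .## -> #   bit 3 = 1  t=0,i=1
  .#. -> .   bit 2 = 0  t=0,i=4
  ..# -> .   bit 1 = 0  t=0,i=6
  ... -> .   bit 0 = 0  t=0,i=14
  bits 11111000 = 248

248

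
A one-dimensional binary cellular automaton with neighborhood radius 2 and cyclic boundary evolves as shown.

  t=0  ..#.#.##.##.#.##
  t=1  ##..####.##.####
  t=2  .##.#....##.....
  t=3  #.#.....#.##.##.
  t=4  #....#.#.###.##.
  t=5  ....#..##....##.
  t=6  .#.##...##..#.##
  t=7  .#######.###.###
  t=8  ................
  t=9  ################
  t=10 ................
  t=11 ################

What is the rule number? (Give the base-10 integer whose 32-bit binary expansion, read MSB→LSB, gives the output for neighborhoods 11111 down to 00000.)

  ##### -> .   bit 31 = 0  t=1,i=14
  ####. -> .   bit 30 = 0  t=1,i=0
  ###.# -> .   bit 29 = 0  t=1,i=7
  ###.. -> #   bit 28 = 1  t=1,i=1
  ##.## -> .   bit 27 = 0  t=0,i=8
  ##.#. -> .   bit 26 = 0  t=0,i=11
  ##..# -> #   bit 25 = 1  t=0,i=0
  ##... -> #   bit 24 = 1  t=2,i=11
  #.### -> .   bit 23 = 0  t=1,i=12
  #.##. -> #   bit 22 = 1  t=0,i=6
  #.#.# -> #   bit 21 = 1  t=0,i=4
  #.#.. -> .   bit 20 = 0  t=2,i=4
  #..## -> .   bit 19 = 0  t=1,i=3
  #..#. -> #   bit 18 = 1  t=0,i=1
  #...# -> #   bit 17 = 1  t=6,i=6
  #.... -> .   bit 16 = 0  t=2,i=6
  .#### -> .   bit 15 = 0  t=1,i=5
  .###. -> .   bit 14 = 0  t=4,i=10
  .##.# -> #   bit 13 = 1  t=0,i=7
  .##.. -> #   bit 12 = 1  t=0,i=15
  .#.## -> #   bit 11 = 1  t=0,i=5
  .#.#. -> .   bit 10 = 0  t=0,i=3
  .#..# -> .   bit 9 = 0  t=5,i=5
  .#... -> .   bit 8 = 0  t=2,i=5
  ..### -> #   bit 7 = 1  t=1,i=4
  ..##. -> .   bit 6 = 0  t=2,i=1
  ..#.# -> .   bit 5 = 0  t=0,i=2
  ..#.. -> #   bit 4 = 1  t=5,i=4
  ...## -> #   bit 3 = 1  t=2,i=0
  ...#. -> #   bit 2 = 1  t=3,i=7
  ....# -> .   bit 1 = 0  t=2,i=7
  ..... -> #   bit 0 = 1  t=2,i=13
  bits 00010011011001100011100010011101 = 325466269

325466269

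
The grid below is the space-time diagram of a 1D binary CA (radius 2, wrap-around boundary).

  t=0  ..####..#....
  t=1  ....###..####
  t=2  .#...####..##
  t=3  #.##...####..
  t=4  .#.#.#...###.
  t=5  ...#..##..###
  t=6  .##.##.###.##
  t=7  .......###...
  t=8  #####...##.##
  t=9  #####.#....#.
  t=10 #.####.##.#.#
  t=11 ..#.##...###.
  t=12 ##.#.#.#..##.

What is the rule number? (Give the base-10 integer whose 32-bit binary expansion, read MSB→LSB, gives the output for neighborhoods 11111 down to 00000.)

  ##### -> #   bit 31 = 1  t=8,i=0
  ####. -> #   bit 30 = 1  t=0,i=4
  ###.# -> #   bit 29 = 1  t=6,i=9
  ###.. -> #   bit 28 = 1  t=0,i=5
  ##.## -> .   bit 27 = 0  t=6,i=0
  ##.#. -> #   bit 26 = 1  t=2,i=0
  ##..# -> #   bit 25 = 1  t=0,i=6
  ##... -> .   bit 24 = 0  t=1,i=0
  #.### -> #   bit 23 = 1  t=6,i=7
  #.##. -> .   bit 22 = 0  t=3,i=2
  #.#.# -> #   bit 21 = 1  t=4,i=3
  #.#.. -> .   bit 20 = 0  t=2,i=1
  #..## -> #   bit 19 = 1  t=1,i=8
  #..#. -> .   bit 18 = 0  t=0,i=7
  #...# -> #   bit 17 = 1  t=2,i=3
  #.... -> #   bit 16 = 1  t=0,i=10
  .#### -> .   bit 15 = 0  t=0,i=3
  .###. -> #   bit 14 = 1  t=1,i=5
  .##.# -> .   bit 13 = 0  t=2,i=12
  .##.. -> #   bit 12 = 1  t=3,i=3
  .#.## -> #   bit 11 = 1  t=3,i=1
  .#.#. -> .   bit 10 = 0  t=4,i=2
  .#..# -> #   bit 9 = 1  t=5,i=4
  .#... -> #   bit 8 = 1  t=0,i=9
  ..### -> .   bit 7 = 0  t=0,i=2
  ..##. -> .   bit 6 = 0  t=2,i=11
  ..#.# -> .   bit 5 = 0  t=3,i=0
  ..#.. -> .   bit 4 = 0  t=0,i=8
  ...## -> .   bit 3 = 0  t=0,i=1
  ...#. -> #   bit 2 = 1  t=5,i=2
  ....# -> .   bit 1 = 0  t=0,i=0
  ..... -> #   bit 0 = 1  t=0,i=11
  bits 11110110101010110101101100000101 = 4138425093

4138425093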